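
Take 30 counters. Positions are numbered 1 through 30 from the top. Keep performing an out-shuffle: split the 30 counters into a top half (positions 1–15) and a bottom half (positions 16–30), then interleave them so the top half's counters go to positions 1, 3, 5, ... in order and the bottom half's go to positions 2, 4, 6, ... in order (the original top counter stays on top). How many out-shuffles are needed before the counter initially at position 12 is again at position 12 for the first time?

28

Follow position 12 under repeated out-shuffles:
12 → 23 → 16 → 2 → 3 → 5 → 9 → 17 → ... → 12 (length 28)
It first returns after 28 out-shuffles.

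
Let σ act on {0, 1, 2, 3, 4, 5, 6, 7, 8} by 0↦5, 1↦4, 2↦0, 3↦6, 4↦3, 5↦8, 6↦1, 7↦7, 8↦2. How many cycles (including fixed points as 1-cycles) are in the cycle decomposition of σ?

3

Cycle decomposition: (0 5 8 2) (1 4 3 6) (7).
3 cycles.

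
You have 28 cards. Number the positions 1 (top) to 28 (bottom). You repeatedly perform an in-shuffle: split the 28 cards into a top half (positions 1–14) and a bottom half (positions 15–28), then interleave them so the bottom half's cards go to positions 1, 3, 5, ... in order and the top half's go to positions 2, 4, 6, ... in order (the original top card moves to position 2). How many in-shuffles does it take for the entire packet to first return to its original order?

28

The in-shuffle permutes the 28 positions with cycle lengths [28].
Every card is home exactly when every cycle has completed a whole number of laps, i.e. after lcm(28) = 28 in-shuffles.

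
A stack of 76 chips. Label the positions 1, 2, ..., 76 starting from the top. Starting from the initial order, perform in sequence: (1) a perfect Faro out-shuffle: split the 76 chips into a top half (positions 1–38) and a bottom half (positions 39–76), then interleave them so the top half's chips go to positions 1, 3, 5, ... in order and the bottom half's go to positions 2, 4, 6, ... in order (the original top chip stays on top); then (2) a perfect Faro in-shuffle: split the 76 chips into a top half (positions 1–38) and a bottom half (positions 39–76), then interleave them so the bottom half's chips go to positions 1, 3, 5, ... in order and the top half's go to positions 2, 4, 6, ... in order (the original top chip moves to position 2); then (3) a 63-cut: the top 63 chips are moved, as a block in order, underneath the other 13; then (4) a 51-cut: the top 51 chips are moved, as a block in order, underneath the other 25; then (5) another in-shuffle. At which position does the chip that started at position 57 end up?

Track the chip from position 57 forward through each operation:
  after op 1 (out-shuffle): 57 → 38
  after op 2 (in-shuffle): 38 → 76
  after op 3 (cut 63): 76 → 13
  after op 4 (cut 51): 13 → 38
  after op 5 (in-shuffle): 38 → 76

76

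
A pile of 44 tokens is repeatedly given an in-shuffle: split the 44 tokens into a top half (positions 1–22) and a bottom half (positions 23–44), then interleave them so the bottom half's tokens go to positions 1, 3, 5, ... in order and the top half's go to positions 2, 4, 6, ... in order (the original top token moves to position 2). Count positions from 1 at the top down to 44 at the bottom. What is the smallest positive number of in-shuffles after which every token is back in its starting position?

12

The in-shuffle permutes the 44 positions with cycle lengths [2, 4, 4, 4, 6, 12, 12].
Every token is home exactly when every cycle has completed a whole number of laps, i.e. after lcm(2, 4, 6, 12) = 12 in-shuffles.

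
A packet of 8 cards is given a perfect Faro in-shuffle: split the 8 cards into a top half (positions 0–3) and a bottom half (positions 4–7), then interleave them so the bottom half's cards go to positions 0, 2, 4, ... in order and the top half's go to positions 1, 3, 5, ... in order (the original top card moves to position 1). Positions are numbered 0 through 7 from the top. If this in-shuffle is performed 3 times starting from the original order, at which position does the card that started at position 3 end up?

4

Track the card's position through each in-shuffle:
3 → 7 → 6 → 4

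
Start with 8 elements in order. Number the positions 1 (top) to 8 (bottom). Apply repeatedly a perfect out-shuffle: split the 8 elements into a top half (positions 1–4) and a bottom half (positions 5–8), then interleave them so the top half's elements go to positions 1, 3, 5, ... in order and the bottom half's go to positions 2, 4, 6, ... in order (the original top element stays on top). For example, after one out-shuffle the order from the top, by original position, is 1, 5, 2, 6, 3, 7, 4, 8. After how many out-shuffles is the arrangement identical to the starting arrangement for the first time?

The out-shuffle permutes the 8 positions with cycle lengths [1, 1, 3, 3].
Every element is home exactly when every cycle has completed a whole number of laps, i.e. after lcm(1, 3) = 3 out-shuffles.

3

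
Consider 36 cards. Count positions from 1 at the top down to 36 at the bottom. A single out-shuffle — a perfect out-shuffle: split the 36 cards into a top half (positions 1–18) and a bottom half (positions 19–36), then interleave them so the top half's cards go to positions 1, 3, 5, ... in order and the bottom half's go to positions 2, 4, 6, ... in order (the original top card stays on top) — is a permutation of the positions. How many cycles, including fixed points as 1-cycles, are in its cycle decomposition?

7

Trace each unvisited position around until it returns:
(1) (2 3 5 9 17 33 ... len 12) (4 7 13 25 14 27 ... len 12) (6 11 21) (8 15 29 22) (16 31 26) (36)
7 cycles in total.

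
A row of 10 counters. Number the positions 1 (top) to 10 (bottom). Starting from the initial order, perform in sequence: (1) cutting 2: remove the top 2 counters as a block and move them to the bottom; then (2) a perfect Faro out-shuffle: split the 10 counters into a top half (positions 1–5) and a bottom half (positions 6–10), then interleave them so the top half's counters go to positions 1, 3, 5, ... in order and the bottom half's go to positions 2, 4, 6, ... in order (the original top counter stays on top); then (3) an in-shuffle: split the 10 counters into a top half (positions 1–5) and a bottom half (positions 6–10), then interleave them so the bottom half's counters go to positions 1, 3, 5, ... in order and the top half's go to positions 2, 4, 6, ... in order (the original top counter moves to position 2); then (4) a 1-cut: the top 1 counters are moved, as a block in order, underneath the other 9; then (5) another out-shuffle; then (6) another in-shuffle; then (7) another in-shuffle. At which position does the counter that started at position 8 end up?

9

Track the counter from position 8 forward through each operation:
  after op 1 (cut 2): 8 → 6
  after op 2 (out-shuffle): 6 → 2
  after op 3 (in-shuffle): 2 → 4
  after op 4 (cut 1): 4 → 3
  after op 5 (out-shuffle): 3 → 5
  after op 6 (in-shuffle): 5 → 10
  after op 7 (in-shuffle): 10 → 9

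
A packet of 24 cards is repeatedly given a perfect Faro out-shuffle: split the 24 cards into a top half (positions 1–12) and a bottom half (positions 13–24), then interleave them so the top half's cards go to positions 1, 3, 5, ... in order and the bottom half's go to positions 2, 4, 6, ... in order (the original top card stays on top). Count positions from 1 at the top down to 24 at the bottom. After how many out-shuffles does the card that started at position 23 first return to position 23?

Follow position 23 under repeated out-shuffles:
23 → 22 → 20 → 16 → 8 → 15 → 6 → 11 → 21 → 18 → 12 → 23
It first returns after 11 out-shuffles.

11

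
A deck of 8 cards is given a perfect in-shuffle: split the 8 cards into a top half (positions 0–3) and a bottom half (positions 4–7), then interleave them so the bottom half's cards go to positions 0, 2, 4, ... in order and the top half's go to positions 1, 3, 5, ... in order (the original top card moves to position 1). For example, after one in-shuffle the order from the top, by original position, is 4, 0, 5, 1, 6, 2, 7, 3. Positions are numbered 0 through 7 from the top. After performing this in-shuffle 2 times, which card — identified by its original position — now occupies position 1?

4

Work backwards from position 1, undoing one in-shuffle at a time:
1 ← 0 ← 4
So the card now at position 1 started at position 4.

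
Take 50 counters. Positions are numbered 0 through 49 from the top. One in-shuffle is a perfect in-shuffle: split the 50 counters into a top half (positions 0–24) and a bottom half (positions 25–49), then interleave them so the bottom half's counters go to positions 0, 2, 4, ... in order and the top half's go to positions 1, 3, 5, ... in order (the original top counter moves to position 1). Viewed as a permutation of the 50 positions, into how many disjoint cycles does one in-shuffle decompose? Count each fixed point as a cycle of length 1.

7

Trace each unvisited position around until it returns:
(0 1 3 7 15 31 12 25) (2 5 11 23 47 44 38 26) (4 9 19 39 28 6 13 27) (8 17 35 20 41 32 14 29) (10 21 43 36 22 45 40 30) (16 33) (18 37 24 49 48 46 42 34)
7 cycles in total.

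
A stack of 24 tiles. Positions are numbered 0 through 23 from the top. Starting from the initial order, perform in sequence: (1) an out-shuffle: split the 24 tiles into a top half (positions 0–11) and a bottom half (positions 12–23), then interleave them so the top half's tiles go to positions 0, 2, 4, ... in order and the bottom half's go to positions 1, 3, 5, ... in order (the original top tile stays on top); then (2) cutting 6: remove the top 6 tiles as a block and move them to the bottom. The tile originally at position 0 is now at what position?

18

Track the tile from position 0 forward through each operation:
  after op 1 (out-shuffle): 0 → 0
  after op 2 (cut 6): 0 → 18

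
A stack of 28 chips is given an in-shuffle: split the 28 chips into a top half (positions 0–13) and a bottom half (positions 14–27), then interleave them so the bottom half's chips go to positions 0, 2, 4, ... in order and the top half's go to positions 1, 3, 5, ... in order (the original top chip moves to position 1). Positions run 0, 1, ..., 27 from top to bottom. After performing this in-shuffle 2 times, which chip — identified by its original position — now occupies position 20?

Work backwards from position 20, undoing one in-shuffle at a time:
20 ← 24 ← 26
So the chip now at position 20 started at position 26.

26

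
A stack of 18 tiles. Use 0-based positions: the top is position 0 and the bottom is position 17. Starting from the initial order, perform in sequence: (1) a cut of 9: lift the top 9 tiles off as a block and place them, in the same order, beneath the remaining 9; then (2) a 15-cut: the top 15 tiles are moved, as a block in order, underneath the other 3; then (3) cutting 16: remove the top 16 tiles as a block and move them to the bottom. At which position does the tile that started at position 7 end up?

3

Track the tile from position 7 forward through each operation:
  after op 1 (cut 9): 7 → 16
  after op 2 (cut 15): 16 → 1
  after op 3 (cut 16): 1 → 3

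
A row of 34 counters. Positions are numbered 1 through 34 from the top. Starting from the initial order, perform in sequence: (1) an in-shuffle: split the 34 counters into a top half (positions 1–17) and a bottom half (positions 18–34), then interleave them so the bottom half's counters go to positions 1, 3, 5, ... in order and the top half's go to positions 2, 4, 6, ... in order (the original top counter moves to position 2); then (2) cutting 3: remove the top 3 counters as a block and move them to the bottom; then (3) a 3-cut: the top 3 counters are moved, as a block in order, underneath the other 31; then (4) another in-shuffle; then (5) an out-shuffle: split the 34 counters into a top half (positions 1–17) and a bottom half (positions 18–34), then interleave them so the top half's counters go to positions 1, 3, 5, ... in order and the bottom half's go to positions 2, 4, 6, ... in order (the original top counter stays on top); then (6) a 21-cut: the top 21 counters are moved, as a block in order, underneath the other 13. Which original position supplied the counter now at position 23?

26

Undo the operations in reverse order, starting from position 23:
  undo op 6 (cut 21): 23 ← 10
  undo op 5 (out-shuffle, from bottom half): 10 ← 22
  undo op 4 (in-shuffle, from top half): 22 ← 11
  undo op 3 (cut 3): 11 ← 14
  undo op 2 (cut 3): 14 ← 17
  undo op 1 (in-shuffle, from bottom half): 17 ← 26
So the counter at position 23 came from original position 26.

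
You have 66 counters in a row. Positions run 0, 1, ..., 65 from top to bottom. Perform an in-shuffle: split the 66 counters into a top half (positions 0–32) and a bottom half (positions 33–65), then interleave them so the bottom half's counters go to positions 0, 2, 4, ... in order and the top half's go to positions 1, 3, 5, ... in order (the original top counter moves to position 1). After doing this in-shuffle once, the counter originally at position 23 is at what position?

47

Track the counter's position through each in-shuffle:
23 → 47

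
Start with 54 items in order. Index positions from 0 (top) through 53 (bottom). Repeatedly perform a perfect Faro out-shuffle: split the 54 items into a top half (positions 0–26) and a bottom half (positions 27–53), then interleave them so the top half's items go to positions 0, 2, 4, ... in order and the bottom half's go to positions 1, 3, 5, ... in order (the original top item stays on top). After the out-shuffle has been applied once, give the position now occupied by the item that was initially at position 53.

53

Position 53 is a fixed point of every out-shuffle, so the item never moves.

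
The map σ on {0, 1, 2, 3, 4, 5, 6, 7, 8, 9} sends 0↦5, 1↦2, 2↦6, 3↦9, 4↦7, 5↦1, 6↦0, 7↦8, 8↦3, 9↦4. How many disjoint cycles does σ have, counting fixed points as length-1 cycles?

2

Cycle decomposition: (0 5 1 2 6) (3 9 4 7 8).
2 cycles.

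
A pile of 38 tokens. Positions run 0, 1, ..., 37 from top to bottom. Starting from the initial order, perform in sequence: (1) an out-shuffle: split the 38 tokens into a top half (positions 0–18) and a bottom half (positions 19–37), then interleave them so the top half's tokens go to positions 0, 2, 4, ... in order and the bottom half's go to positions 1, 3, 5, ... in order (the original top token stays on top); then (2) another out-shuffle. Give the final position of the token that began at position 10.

3

Track the token from position 10 forward through each operation:
  after op 1 (out-shuffle): 10 → 20
  after op 2 (out-shuffle): 20 → 3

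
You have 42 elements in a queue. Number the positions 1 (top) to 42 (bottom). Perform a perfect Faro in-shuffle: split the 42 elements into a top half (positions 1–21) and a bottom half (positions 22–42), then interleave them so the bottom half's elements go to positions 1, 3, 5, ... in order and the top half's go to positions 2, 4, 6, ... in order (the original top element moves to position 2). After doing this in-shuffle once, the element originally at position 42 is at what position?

Track the element's position through each in-shuffle:
42 → 41

41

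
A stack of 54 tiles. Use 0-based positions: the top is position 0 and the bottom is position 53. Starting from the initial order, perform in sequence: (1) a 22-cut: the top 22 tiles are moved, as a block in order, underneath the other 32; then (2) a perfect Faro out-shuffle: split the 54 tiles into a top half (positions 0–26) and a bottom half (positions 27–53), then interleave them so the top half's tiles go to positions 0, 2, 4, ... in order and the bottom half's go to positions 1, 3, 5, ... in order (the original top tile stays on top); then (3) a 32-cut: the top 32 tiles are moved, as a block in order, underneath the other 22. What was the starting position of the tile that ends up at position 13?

Undo the operations in reverse order, starting from position 13:
  undo op 3 (cut 32): 13 ← 45
  undo op 2 (out-shuffle, from bottom half): 45 ← 49
  undo op 1 (cut 22): 49 ← 17
So the tile at position 13 came from original position 17.

17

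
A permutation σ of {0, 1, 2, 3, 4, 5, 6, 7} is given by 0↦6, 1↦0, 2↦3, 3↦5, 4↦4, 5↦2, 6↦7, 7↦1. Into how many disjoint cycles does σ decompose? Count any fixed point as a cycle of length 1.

Cycle decomposition: (0 6 7 1) (2 3 5) (4).
3 cycles.

3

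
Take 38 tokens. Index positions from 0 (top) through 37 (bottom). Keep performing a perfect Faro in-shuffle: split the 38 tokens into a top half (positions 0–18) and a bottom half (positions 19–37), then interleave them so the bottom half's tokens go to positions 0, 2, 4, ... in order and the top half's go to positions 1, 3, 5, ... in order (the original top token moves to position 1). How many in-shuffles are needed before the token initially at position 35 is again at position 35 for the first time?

12

Follow position 35 under repeated in-shuffles:
35 → 32 → 26 → 14 → 29 → 20 → 2 → 5 → 11 → 23 → 8 → 17 → 35
It first returns after 12 in-shuffles.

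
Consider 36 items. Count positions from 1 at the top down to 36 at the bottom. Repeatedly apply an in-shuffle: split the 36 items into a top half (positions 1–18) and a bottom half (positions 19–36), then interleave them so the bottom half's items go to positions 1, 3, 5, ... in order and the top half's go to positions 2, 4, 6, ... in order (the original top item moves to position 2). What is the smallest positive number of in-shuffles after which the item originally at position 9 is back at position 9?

Follow position 9 under repeated in-shuffles:
9 → 18 → 36 → 35 → 33 → 29 → 21 → 5 → ... → 9 (length 36)
It first returns after 36 in-shuffles.

36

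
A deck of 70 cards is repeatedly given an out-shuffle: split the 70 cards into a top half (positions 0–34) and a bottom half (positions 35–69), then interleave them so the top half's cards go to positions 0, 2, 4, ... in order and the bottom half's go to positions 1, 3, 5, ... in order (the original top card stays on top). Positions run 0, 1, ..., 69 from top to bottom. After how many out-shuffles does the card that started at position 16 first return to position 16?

Follow position 16 under repeated out-shuffles:
16 → 32 → 64 → 59 → 49 → 29 → 58 → 47 → ... → 16 (length 22)
It first returns after 22 out-shuffles.

22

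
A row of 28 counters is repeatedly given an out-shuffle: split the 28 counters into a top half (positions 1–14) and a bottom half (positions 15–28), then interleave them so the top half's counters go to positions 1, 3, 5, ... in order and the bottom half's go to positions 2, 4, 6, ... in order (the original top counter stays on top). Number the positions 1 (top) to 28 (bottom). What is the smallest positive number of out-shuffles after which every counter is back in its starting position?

18

The out-shuffle permutes the 28 positions with cycle lengths [1, 1, 2, 6, 18].
Every counter is home exactly when every cycle has completed a whole number of laps, i.e. after lcm(1, 2, 6, 18) = 18 out-shuffles.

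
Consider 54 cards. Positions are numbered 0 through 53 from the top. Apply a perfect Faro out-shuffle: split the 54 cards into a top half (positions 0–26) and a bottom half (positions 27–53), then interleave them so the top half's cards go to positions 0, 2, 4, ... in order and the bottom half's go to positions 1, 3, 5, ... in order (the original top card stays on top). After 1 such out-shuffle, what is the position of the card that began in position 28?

Track the card's position through each out-shuffle:
28 → 3

3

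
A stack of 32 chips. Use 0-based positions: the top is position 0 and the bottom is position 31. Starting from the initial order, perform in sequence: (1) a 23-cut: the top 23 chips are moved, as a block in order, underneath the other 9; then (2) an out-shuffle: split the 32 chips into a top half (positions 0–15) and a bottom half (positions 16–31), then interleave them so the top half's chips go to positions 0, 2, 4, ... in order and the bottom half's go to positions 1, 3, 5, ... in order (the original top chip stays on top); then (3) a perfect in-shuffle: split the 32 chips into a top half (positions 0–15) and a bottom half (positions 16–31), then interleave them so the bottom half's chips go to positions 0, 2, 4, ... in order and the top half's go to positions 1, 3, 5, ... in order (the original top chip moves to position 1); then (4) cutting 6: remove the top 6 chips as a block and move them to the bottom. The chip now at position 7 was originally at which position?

26

Undo the operations in reverse order, starting from position 7:
  undo op 4 (cut 6): 7 ← 13
  undo op 3 (in-shuffle, from top half): 13 ← 6
  undo op 2 (out-shuffle, from top half): 6 ← 3
  undo op 1 (cut 23): 3 ← 26
So the chip at position 7 came from original position 26.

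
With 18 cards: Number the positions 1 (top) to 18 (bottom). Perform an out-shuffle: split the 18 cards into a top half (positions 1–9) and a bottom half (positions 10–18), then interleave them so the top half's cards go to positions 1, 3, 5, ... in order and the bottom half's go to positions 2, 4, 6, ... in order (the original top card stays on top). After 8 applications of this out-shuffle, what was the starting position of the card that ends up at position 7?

7

Work backwards from position 7, undoing one out-shuffle at a time:
7 ← 4 ← 11 ← 6 ← 12 ← 15 ← 8 ← 13 ← 7
So the card now at position 7 started at position 7.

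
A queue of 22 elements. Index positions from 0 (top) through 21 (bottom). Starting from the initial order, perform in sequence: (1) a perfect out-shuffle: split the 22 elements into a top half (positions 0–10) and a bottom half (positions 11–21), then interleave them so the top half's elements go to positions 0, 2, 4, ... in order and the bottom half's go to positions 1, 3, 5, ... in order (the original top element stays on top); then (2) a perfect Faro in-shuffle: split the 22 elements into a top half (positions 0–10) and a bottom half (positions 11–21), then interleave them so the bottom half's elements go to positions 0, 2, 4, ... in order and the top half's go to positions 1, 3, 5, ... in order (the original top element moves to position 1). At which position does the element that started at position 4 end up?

Track the element from position 4 forward through each operation:
  after op 1 (out-shuffle): 4 → 8
  after op 2 (in-shuffle): 8 → 17

17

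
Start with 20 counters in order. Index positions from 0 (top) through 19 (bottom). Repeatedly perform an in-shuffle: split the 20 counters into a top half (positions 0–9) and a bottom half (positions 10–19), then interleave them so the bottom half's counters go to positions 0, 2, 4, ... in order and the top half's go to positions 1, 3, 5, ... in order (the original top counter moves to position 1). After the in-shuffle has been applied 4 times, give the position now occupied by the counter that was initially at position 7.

Track the counter's position through each in-shuffle:
7 → 15 → 10 → 0 → 1

1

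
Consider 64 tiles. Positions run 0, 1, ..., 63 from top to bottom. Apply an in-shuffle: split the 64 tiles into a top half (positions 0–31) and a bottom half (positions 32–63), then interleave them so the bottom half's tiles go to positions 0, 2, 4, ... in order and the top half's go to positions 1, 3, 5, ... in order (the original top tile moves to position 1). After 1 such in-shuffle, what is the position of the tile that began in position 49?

34

Track the tile's position through each in-shuffle:
49 → 34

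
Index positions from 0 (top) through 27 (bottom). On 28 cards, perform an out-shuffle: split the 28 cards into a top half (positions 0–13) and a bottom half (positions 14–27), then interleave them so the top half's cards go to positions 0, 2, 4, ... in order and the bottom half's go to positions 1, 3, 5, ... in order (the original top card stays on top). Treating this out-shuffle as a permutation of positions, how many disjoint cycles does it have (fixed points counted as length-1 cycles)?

Trace each unvisited position around until it returns:
(0) (1 2 4 8 16 5 ... len 18) (3 6 12 24 21 15) (9 18) (27)
5 cycles in total.

5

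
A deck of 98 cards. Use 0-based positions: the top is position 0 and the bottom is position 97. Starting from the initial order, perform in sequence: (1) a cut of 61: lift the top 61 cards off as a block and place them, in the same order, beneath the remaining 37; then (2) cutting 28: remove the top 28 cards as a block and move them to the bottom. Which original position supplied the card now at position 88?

79

Undo the operations in reverse order, starting from position 88:
  undo op 2 (cut 28): 88 ← 18
  undo op 1 (cut 61): 18 ← 79
So the card at position 88 came from original position 79.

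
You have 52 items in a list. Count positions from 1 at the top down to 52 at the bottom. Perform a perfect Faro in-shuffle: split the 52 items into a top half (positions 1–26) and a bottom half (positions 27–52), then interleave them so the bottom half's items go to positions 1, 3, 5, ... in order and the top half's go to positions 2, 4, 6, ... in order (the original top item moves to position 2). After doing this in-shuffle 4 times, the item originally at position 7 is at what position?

Track the item's position through each in-shuffle:
7 → 14 → 28 → 3 → 6

6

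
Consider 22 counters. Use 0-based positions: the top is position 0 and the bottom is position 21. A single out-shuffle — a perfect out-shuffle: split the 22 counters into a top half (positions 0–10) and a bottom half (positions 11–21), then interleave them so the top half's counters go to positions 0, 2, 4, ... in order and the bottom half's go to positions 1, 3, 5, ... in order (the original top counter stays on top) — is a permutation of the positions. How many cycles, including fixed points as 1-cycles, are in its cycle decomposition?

7

Trace each unvisited position around until it returns:
(0) (1 2 4 8 16 11) (3 6 12) (5 10 20 19 17 13) (7 14) (9 18 15) (21)
7 cycles in total.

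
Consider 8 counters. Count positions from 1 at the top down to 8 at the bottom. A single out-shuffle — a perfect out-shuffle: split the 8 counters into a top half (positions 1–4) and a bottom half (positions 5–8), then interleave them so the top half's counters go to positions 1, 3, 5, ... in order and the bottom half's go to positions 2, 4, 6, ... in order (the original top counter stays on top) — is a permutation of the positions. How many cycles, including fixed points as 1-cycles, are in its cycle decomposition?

4

Trace each unvisited position around until it returns:
(1) (2 3 5) (4 7 6) (8)
4 cycles in total.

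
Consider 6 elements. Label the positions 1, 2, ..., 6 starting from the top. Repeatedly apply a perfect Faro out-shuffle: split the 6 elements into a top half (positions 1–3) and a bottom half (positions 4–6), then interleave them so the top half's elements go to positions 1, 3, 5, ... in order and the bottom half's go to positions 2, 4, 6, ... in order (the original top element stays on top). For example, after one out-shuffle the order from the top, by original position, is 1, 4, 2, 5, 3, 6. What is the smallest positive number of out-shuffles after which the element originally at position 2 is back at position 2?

Follow position 2 under repeated out-shuffles:
2 → 3 → 5 → 4 → 2
It first returns after 4 out-shuffles.

4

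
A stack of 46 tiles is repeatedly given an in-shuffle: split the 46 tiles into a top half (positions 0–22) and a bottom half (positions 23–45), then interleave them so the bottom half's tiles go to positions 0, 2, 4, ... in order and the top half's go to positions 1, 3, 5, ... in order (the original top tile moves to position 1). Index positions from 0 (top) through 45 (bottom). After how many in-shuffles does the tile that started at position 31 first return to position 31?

Follow position 31 under repeated in-shuffles:
31 → 16 → 33 → 20 → 41 → 36 → 26 → 6 → ... → 31 (length 23)
It first returns after 23 in-shuffles.

23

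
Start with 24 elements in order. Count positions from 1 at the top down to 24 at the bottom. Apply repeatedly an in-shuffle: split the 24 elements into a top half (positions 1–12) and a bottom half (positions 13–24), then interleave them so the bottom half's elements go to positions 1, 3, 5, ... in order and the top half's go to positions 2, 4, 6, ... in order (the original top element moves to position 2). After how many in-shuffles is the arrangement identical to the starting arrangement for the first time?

20

The in-shuffle permutes the 24 positions with cycle lengths [4, 20].
Every element is home exactly when every cycle has completed a whole number of laps, i.e. after lcm(4, 20) = 20 in-shuffles.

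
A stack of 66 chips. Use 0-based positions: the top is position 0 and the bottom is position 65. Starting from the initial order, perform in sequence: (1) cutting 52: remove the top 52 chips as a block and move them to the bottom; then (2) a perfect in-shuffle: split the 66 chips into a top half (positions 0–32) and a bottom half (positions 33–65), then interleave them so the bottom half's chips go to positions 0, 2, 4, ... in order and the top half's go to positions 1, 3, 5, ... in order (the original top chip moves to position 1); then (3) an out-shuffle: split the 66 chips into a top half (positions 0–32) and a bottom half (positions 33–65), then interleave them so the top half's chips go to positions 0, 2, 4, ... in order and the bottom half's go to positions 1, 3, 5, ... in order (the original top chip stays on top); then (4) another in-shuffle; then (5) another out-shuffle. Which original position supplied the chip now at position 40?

Undo the operations in reverse order, starting from position 40:
  undo op 5 (out-shuffle, from top half): 40 ← 20
  undo op 4 (in-shuffle, from bottom half): 20 ← 43
  undo op 3 (out-shuffle, from bottom half): 43 ← 54
  undo op 2 (in-shuffle, from bottom half): 54 ← 60
  undo op 1 (cut 52): 60 ← 46
So the chip at position 40 came from original position 46.

46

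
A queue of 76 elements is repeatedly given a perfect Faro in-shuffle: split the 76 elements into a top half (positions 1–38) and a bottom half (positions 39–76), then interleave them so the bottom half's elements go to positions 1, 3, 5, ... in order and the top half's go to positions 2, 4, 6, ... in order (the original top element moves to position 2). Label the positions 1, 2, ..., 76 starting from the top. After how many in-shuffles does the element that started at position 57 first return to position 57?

Follow position 57 under repeated in-shuffles:
57 → 37 → 74 → 71 → 65 → 53 → 29 → 58 → ... → 57 (length 30)
It first returns after 30 in-shuffles.

30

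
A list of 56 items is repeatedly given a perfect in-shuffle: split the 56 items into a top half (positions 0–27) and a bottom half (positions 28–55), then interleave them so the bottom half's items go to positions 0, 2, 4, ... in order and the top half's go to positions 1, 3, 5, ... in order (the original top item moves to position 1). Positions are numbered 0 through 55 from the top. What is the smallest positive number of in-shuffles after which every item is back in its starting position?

18

The in-shuffle permutes the 56 positions with cycle lengths [2, 18, 18, 18].
Every item is home exactly when every cycle has completed a whole number of laps, i.e. after lcm(2, 18) = 18 in-shuffles.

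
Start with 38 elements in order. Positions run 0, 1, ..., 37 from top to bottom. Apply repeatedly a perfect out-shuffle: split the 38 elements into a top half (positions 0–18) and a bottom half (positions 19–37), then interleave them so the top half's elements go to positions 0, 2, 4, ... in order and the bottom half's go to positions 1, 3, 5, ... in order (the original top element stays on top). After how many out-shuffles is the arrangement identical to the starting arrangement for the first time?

36

The out-shuffle permutes the 38 positions with cycle lengths [1, 1, 36].
Every element is home exactly when every cycle has completed a whole number of laps, i.e. after lcm(1, 36) = 36 out-shuffles.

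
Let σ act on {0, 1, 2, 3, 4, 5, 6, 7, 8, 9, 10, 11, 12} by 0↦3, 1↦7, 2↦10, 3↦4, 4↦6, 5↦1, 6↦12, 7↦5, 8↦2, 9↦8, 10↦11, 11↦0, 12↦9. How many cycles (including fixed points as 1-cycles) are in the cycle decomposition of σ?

Cycle decomposition: (0 3 4 6 12 9 8 2 10 11) (1 7 5).
2 cycles.

2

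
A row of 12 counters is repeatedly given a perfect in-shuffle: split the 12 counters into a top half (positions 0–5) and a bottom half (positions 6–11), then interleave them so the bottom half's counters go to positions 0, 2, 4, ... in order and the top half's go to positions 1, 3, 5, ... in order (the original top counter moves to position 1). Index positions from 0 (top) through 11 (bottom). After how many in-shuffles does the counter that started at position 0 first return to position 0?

12

Follow position 0 under repeated in-shuffles:
0 → 1 → 3 → 7 → 2 → 5 → 11 → 10 → 8 → 4 → 9 → 6 → 0
It first returns after 12 in-shuffles.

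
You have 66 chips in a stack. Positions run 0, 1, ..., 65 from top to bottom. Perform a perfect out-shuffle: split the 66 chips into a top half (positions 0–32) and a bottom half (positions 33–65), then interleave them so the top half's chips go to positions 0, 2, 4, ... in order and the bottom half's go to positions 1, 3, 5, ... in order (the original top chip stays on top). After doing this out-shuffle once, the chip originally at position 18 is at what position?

36

Track the chip's position through each out-shuffle:
18 → 36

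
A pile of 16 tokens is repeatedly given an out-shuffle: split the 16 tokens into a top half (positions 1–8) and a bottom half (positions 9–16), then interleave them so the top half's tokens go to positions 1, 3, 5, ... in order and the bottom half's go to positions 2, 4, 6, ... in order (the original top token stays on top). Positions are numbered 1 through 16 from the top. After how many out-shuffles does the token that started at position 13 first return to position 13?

4

Follow position 13 under repeated out-shuffles:
13 → 10 → 4 → 7 → 13
It first returns after 4 out-shuffles.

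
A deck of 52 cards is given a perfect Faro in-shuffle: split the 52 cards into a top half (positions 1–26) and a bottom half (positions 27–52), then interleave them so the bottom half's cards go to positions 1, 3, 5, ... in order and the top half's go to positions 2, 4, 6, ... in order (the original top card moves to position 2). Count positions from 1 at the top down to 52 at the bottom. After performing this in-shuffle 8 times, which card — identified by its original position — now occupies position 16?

10

Work backwards from position 16, undoing one in-shuffle at a time:
16 ← 8 ← 4 ← 2 ← 1 ← 27 ← 40 ← 20 ← 10
So the card now at position 16 started at position 10.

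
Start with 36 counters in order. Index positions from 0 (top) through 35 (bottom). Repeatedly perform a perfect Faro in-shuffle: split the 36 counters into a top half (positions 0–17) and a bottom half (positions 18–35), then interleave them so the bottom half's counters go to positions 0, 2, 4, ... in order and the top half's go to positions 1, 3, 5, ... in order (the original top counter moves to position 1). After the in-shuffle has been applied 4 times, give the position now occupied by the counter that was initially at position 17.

28

Track the counter's position through each in-shuffle:
17 → 35 → 34 → 32 → 28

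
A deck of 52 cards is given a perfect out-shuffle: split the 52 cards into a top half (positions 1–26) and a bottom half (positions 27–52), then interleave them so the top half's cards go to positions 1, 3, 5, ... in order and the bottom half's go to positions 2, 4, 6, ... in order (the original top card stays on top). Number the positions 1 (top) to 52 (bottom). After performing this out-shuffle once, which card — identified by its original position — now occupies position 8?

30

Work backwards from position 8, undoing one out-shuffle at a time:
8 ← 30
So the card now at position 8 started at position 30.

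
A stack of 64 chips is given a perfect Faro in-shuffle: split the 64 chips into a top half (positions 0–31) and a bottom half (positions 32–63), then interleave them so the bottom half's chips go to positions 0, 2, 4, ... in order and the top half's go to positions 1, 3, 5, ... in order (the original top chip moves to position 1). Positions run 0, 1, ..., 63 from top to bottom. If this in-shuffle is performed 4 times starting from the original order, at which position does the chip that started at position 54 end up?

34

Track the chip's position through each in-shuffle:
54 → 44 → 24 → 49 → 34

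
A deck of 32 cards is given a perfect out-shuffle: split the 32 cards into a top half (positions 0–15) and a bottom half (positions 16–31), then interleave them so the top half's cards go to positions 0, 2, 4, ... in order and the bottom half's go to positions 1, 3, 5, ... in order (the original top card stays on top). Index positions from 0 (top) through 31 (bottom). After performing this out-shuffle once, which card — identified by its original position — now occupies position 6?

3

Work backwards from position 6, undoing one out-shuffle at a time:
6 ← 3
So the card now at position 6 started at position 3.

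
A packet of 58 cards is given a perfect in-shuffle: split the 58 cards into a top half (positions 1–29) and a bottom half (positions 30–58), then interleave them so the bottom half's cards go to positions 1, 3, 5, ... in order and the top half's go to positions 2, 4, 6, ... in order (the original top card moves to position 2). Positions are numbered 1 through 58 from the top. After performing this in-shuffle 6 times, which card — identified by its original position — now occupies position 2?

Work backwards from position 2, undoing one in-shuffle at a time:
2 ← 1 ← 30 ← 15 ← 37 ← 48 ← 24
So the card now at position 2 started at position 24.

24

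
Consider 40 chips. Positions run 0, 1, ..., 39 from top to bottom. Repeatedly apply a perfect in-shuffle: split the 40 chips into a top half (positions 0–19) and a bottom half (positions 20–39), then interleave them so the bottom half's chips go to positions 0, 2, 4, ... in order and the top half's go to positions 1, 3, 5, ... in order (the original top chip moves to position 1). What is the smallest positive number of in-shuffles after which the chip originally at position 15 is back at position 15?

Follow position 15 under repeated in-shuffles:
15 → 31 → 22 → 4 → 9 → 19 → 39 → 38 → 36 → 32 → 24 → 8 → 17 → 35 → 30 → 20 → 0 → 1 → 3 → 7 → 15
It first returns after 20 in-shuffles.

20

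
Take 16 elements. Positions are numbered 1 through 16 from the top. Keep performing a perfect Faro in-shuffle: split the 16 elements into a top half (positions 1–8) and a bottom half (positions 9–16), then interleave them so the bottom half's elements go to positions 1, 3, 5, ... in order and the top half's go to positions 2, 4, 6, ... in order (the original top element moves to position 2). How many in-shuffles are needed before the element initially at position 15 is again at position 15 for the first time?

8

Follow position 15 under repeated in-shuffles:
15 → 13 → 9 → 1 → 2 → 4 → 8 → 16 → 15
It first returns after 8 in-shuffles.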